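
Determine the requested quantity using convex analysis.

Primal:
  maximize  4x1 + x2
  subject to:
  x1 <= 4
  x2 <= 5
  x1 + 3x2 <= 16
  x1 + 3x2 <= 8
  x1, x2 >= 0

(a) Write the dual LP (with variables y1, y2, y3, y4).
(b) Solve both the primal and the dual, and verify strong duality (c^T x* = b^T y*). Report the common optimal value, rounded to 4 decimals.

The standard primal-dual pair for 'max c^T x s.t. A x <= b, x >= 0' is:
  Dual:  min b^T y  s.t.  A^T y >= c,  y >= 0.

So the dual LP is:
  minimize  4y1 + 5y2 + 16y3 + 8y4
  subject to:
    y1 + y3 + y4 >= 4
    y2 + 3y3 + 3y4 >= 1
    y1, y2, y3, y4 >= 0

Solving the primal: x* = (4, 1.3333).
  primal value c^T x* = 17.3333.
Solving the dual: y* = (3.6667, 0, 0, 0.3333).
  dual value b^T y* = 17.3333.
Strong duality: c^T x* = b^T y*. Confirmed.

17.3333


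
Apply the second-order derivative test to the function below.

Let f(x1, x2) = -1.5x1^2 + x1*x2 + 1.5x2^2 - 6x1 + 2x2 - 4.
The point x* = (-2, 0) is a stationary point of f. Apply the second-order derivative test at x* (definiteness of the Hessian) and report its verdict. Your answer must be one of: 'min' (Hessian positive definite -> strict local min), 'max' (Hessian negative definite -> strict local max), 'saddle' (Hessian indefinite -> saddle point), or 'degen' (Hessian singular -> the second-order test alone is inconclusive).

Compute the Hessian H = grad^2 f:
  H = [[-3, 1], [1, 3]]
Verify stationarity: grad f(x*) = H x* + g = (0, 0).
Eigenvalues of H: -3.1623, 3.1623.
Eigenvalues have mixed signs, so H is indefinite -> x* is a saddle point.

saddle


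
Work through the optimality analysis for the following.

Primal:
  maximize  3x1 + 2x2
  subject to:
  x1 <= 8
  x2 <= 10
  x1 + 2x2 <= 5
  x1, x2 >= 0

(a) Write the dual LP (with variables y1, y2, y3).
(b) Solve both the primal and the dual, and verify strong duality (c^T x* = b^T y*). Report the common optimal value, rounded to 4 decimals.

The standard primal-dual pair for 'max c^T x s.t. A x <= b, x >= 0' is:
  Dual:  min b^T y  s.t.  A^T y >= c,  y >= 0.

So the dual LP is:
  minimize  8y1 + 10y2 + 5y3
  subject to:
    y1 + y3 >= 3
    y2 + 2y3 >= 2
    y1, y2, y3 >= 0

Solving the primal: x* = (5, 0).
  primal value c^T x* = 15.
Solving the dual: y* = (0, 0, 3).
  dual value b^T y* = 15.
Strong duality: c^T x* = b^T y*. Confirmed.

15


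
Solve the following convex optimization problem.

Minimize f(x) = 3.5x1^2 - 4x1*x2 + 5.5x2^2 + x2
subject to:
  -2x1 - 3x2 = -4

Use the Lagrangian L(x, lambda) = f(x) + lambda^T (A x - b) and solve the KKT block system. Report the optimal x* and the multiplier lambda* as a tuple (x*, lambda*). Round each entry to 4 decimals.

Form the Lagrangian:
  L(x, lambda) = (1/2) x^T Q x + c^T x + lambda^T (A x - b)
Stationarity (grad_x L = 0): Q x + c + A^T lambda = 0.
Primal feasibility: A x = b.

This gives the KKT block system:
  [ Q   A^T ] [ x     ]   [-c ]
  [ A    0  ] [ lambda ] = [ b ]

Solving the linear system:
  x*      = (0.9161, 0.7226)
  lambda* = (1.7613)
  f(x*)   = 3.8839

x* = (0.9161, 0.7226), lambda* = (1.7613)


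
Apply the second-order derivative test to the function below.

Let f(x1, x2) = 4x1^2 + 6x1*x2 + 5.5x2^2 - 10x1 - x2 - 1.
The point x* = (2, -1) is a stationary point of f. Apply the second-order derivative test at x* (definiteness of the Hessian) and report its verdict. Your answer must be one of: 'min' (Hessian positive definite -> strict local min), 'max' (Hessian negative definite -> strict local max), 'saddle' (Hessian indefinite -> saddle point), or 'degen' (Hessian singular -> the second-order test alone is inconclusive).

Compute the Hessian H = grad^2 f:
  H = [[8, 6], [6, 11]]
Verify stationarity: grad f(x*) = H x* + g = (0, 0).
Eigenvalues of H: 3.3153, 15.6847.
Both eigenvalues > 0, so H is positive definite -> x* is a strict local min.

min


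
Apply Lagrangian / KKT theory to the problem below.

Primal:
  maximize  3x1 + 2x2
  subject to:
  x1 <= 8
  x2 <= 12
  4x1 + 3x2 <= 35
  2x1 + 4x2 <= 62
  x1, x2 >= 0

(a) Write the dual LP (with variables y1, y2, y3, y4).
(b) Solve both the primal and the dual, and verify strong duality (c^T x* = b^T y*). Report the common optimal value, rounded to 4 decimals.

The standard primal-dual pair for 'max c^T x s.t. A x <= b, x >= 0' is:
  Dual:  min b^T y  s.t.  A^T y >= c,  y >= 0.

So the dual LP is:
  minimize  8y1 + 12y2 + 35y3 + 62y4
  subject to:
    y1 + 4y3 + 2y4 >= 3
    y2 + 3y3 + 4y4 >= 2
    y1, y2, y3, y4 >= 0

Solving the primal: x* = (8, 1).
  primal value c^T x* = 26.
Solving the dual: y* = (0.3333, 0, 0.6667, 0).
  dual value b^T y* = 26.
Strong duality: c^T x* = b^T y*. Confirmed.

26


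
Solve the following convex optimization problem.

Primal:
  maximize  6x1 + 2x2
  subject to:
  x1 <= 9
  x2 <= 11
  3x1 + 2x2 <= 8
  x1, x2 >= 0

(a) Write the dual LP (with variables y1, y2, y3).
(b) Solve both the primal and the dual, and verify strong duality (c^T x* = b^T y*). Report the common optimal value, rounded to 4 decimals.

The standard primal-dual pair for 'max c^T x s.t. A x <= b, x >= 0' is:
  Dual:  min b^T y  s.t.  A^T y >= c,  y >= 0.

So the dual LP is:
  minimize  9y1 + 11y2 + 8y3
  subject to:
    y1 + 3y3 >= 6
    y2 + 2y3 >= 2
    y1, y2, y3 >= 0

Solving the primal: x* = (2.6667, 0).
  primal value c^T x* = 16.
Solving the dual: y* = (0, 0, 2).
  dual value b^T y* = 16.
Strong duality: c^T x* = b^T y*. Confirmed.

16


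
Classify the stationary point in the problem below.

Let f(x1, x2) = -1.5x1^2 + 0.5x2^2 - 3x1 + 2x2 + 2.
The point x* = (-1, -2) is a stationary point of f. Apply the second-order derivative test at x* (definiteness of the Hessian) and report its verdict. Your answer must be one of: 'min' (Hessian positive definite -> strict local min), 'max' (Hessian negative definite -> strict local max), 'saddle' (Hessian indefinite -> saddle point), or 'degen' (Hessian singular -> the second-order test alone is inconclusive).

Compute the Hessian H = grad^2 f:
  H = [[-3, 0], [0, 1]]
Verify stationarity: grad f(x*) = H x* + g = (0, 0).
Eigenvalues of H: -3, 1.
Eigenvalues have mixed signs, so H is indefinite -> x* is a saddle point.

saddle


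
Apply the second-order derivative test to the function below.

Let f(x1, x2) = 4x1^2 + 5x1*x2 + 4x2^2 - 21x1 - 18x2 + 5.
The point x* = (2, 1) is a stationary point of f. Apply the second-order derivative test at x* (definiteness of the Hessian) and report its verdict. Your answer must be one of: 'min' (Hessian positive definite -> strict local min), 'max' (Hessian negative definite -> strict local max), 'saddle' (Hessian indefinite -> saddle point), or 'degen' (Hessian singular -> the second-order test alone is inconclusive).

Compute the Hessian H = grad^2 f:
  H = [[8, 5], [5, 8]]
Verify stationarity: grad f(x*) = H x* + g = (0, 0).
Eigenvalues of H: 3, 13.
Both eigenvalues > 0, so H is positive definite -> x* is a strict local min.

min


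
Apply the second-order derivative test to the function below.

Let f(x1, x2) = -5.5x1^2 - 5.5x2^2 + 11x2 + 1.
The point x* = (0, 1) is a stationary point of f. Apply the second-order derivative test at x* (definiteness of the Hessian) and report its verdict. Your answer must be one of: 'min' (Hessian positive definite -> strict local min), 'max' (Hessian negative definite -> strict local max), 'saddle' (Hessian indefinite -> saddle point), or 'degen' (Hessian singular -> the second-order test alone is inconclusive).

Compute the Hessian H = grad^2 f:
  H = [[-11, 0], [0, -11]]
Verify stationarity: grad f(x*) = H x* + g = (0, 0).
Eigenvalues of H: -11, -11.
Both eigenvalues < 0, so H is negative definite -> x* is a strict local max.

max


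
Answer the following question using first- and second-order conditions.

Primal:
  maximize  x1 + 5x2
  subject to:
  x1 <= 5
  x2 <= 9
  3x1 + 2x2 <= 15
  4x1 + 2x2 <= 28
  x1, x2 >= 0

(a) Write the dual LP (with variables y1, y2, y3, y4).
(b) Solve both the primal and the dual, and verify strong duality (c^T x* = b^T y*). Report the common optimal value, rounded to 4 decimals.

The standard primal-dual pair for 'max c^T x s.t. A x <= b, x >= 0' is:
  Dual:  min b^T y  s.t.  A^T y >= c,  y >= 0.

So the dual LP is:
  minimize  5y1 + 9y2 + 15y3 + 28y4
  subject to:
    y1 + 3y3 + 4y4 >= 1
    y2 + 2y3 + 2y4 >= 5
    y1, y2, y3, y4 >= 0

Solving the primal: x* = (0, 7.5).
  primal value c^T x* = 37.5.
Solving the dual: y* = (0, 0, 2.5, 0).
  dual value b^T y* = 37.5.
Strong duality: c^T x* = b^T y*. Confirmed.

37.5


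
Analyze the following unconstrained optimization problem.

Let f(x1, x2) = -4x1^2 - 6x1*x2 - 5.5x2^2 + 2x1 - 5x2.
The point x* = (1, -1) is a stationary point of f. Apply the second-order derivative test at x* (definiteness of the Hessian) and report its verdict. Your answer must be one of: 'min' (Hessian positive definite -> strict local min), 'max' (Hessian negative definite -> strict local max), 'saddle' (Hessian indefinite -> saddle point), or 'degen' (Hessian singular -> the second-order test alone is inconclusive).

Compute the Hessian H = grad^2 f:
  H = [[-8, -6], [-6, -11]]
Verify stationarity: grad f(x*) = H x* + g = (0, 0).
Eigenvalues of H: -15.6847, -3.3153.
Both eigenvalues < 0, so H is negative definite -> x* is a strict local max.

max


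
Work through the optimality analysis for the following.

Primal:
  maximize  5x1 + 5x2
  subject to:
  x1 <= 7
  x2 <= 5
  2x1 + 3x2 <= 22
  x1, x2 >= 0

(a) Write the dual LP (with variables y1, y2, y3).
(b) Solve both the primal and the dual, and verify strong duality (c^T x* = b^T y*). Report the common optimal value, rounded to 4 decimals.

The standard primal-dual pair for 'max c^T x s.t. A x <= b, x >= 0' is:
  Dual:  min b^T y  s.t.  A^T y >= c,  y >= 0.

So the dual LP is:
  minimize  7y1 + 5y2 + 22y3
  subject to:
    y1 + 2y3 >= 5
    y2 + 3y3 >= 5
    y1, y2, y3 >= 0

Solving the primal: x* = (7, 2.6667).
  primal value c^T x* = 48.3333.
Solving the dual: y* = (1.6667, 0, 1.6667).
  dual value b^T y* = 48.3333.
Strong duality: c^T x* = b^T y*. Confirmed.

48.3333


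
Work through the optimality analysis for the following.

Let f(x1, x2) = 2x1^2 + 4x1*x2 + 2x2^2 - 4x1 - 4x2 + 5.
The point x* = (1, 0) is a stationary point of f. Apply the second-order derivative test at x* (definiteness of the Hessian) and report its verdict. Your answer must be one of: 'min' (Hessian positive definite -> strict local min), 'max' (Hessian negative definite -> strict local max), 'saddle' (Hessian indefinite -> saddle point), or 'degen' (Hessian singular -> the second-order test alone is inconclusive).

Compute the Hessian H = grad^2 f:
  H = [[4, 4], [4, 4]]
Verify stationarity: grad f(x*) = H x* + g = (0, 0).
Eigenvalues of H: 0, 8.
H has a zero eigenvalue (singular; positive semidefinite but not definite), so H is neither positive definite, negative definite, nor indefinite. The second-order test alone is inconclusive -> degen.
(Indeed, f is constant along the null direction of H through x*, so x* is not a strict local extremum.)

degen


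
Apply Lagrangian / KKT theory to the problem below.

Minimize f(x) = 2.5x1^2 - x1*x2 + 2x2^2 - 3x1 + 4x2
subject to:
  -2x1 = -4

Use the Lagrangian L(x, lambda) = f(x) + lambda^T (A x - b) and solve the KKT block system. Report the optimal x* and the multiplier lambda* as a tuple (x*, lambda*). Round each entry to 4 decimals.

Form the Lagrangian:
  L(x, lambda) = (1/2) x^T Q x + c^T x + lambda^T (A x - b)
Stationarity (grad_x L = 0): Q x + c + A^T lambda = 0.
Primal feasibility: A x = b.

This gives the KKT block system:
  [ Q   A^T ] [ x     ]   [-c ]
  [ A    0  ] [ lambda ] = [ b ]

Solving the linear system:
  x*      = (2, -0.5)
  lambda* = (3.75)
  f(x*)   = 3.5

x* = (2, -0.5), lambda* = (3.75)


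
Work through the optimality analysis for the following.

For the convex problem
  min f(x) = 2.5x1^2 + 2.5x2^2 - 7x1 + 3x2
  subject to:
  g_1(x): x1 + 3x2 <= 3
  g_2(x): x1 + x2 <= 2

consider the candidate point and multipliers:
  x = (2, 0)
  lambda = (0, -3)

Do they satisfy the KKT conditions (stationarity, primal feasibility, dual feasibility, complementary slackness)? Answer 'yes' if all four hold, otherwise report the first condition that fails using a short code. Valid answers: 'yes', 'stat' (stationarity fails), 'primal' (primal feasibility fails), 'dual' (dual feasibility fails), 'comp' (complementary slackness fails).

Gradient of f: grad f(x) = Q x + c = (3, 3)
Constraint values g_i(x) = a_i^T x - b_i:
  g_1((2, 0)) = -1
  g_2((2, 0)) = 0
Stationarity residual: grad f(x) + sum_i lambda_i a_i = (0, 0)
  -> stationarity OK
Primal feasibility (all g_i <= 0): OK
Dual feasibility (all lambda_i >= 0): FAILS
Complementary slackness (lambda_i * g_i(x) = 0 for all i): OK

Verdict: the first failing condition is dual_feasibility -> dual.

dual


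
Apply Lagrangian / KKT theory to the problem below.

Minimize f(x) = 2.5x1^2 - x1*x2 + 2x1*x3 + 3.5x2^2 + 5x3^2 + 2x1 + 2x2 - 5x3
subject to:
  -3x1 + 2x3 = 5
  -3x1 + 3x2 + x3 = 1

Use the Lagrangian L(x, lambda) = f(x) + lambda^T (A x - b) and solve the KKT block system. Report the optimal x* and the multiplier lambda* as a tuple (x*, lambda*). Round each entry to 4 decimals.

Form the Lagrangian:
  L(x, lambda) = (1/2) x^T Q x + c^T x + lambda^T (A x - b)
Stationarity (grad_x L = 0): Q x + c + A^T lambda = 0.
Primal feasibility: A x = b.

This gives the KKT block system:
  [ Q   A^T ] [ x     ]   [-c ]
  [ A    0  ] [ lambda ] = [ b ]

Solving the linear system:
  x*      = (-1.073, -1.0365, 0.8905)
  lambda* = (-1.5766, 1.3942)
  f(x*)   = -1.0912

x* = (-1.073, -1.0365, 0.8905), lambda* = (-1.5766, 1.3942)


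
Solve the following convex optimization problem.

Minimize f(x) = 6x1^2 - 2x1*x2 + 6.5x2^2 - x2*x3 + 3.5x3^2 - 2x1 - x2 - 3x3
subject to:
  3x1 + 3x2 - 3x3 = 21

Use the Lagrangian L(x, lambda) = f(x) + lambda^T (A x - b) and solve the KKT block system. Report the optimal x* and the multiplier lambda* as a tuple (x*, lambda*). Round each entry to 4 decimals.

Form the Lagrangian:
  L(x, lambda) = (1/2) x^T Q x + c^T x + lambda^T (A x - b)
Stationarity (grad_x L = 0): Q x + c + A^T lambda = 0.
Primal feasibility: A x = b.

This gives the KKT block system:
  [ Q   A^T ] [ x     ]   [-c ]
  [ A    0  ] [ lambda ] = [ b ]

Solving the linear system:
  x*      = (2.4172, 2.0184, -2.5644)
  lambda* = (-7.6564)
  f(x*)   = 80.8129

x* = (2.4172, 2.0184, -2.5644), lambda* = (-7.6564)


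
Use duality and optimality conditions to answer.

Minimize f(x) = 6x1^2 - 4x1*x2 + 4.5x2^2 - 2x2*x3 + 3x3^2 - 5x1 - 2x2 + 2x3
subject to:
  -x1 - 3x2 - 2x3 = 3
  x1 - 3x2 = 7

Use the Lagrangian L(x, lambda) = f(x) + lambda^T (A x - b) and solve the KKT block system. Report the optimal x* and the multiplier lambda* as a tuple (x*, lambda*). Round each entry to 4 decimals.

Form the Lagrangian:
  L(x, lambda) = (1/2) x^T Q x + c^T x + lambda^T (A x - b)
Stationarity (grad_x L = 0): Q x + c + A^T lambda = 0.
Primal feasibility: A x = b.

This gives the KKT block system:
  [ Q   A^T ] [ x     ]   [-c ]
  [ A    0  ] [ lambda ] = [ b ]

Solving the linear system:
  x*      = (1.3208, -1.8931, 0.6792)
  lambda* = (4.9308, -13.4906)
  f(x*)   = 39.0912

x* = (1.3208, -1.8931, 0.6792), lambda* = (4.9308, -13.4906)


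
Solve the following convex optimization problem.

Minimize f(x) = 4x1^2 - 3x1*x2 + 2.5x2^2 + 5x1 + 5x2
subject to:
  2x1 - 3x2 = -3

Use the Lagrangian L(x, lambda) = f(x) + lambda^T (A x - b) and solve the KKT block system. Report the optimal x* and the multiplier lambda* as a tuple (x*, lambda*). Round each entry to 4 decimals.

Form the Lagrangian:
  L(x, lambda) = (1/2) x^T Q x + c^T x + lambda^T (A x - b)
Stationarity (grad_x L = 0): Q x + c + A^T lambda = 0.
Primal feasibility: A x = b.

This gives the KKT block system:
  [ Q   A^T ] [ x     ]   [-c ]
  [ A    0  ] [ lambda ] = [ b ]

Solving the linear system:
  x*      = (-1.3929, 0.0714)
  lambda* = (3.1786)
  f(x*)   = 1.4643

x* = (-1.3929, 0.0714), lambda* = (3.1786)


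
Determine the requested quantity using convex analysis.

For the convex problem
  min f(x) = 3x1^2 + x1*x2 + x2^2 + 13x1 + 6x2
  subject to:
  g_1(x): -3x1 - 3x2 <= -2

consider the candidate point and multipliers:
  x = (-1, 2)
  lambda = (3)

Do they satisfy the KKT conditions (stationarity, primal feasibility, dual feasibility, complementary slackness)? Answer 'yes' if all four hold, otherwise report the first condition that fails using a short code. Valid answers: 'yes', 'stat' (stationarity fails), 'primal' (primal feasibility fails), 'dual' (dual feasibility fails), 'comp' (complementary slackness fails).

Gradient of f: grad f(x) = Q x + c = (9, 9)
Constraint values g_i(x) = a_i^T x - b_i:
  g_1((-1, 2)) = -1
Stationarity residual: grad f(x) + sum_i lambda_i a_i = (0, 0)
  -> stationarity OK
Primal feasibility (all g_i <= 0): OK
Dual feasibility (all lambda_i >= 0): OK
Complementary slackness (lambda_i * g_i(x) = 0 for all i): FAILS

Verdict: the first failing condition is complementary_slackness -> comp.

comp


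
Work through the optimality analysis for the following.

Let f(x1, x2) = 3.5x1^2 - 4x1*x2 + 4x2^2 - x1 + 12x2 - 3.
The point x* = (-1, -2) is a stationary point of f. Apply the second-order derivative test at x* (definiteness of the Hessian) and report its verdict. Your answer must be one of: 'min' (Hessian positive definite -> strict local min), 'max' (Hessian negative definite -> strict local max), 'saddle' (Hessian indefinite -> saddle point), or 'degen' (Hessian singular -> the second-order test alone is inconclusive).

Compute the Hessian H = grad^2 f:
  H = [[7, -4], [-4, 8]]
Verify stationarity: grad f(x*) = H x* + g = (0, 0).
Eigenvalues of H: 3.4689, 11.5311.
Both eigenvalues > 0, so H is positive definite -> x* is a strict local min.

min


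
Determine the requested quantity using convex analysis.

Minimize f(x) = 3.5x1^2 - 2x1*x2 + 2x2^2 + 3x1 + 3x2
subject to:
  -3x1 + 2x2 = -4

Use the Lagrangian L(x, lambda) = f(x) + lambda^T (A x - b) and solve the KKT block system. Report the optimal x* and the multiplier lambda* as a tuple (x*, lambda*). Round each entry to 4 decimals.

Form the Lagrangian:
  L(x, lambda) = (1/2) x^T Q x + c^T x + lambda^T (A x - b)
Stationarity (grad_x L = 0): Q x + c + A^T lambda = 0.
Primal feasibility: A x = b.

This gives the KKT block system:
  [ Q   A^T ] [ x     ]   [-c ]
  [ A    0  ] [ lambda ] = [ b ]

Solving the linear system:
  x*      = (0.05, -1.925)
  lambda* = (2.4)
  f(x*)   = 1.9875

x* = (0.05, -1.925), lambda* = (2.4)


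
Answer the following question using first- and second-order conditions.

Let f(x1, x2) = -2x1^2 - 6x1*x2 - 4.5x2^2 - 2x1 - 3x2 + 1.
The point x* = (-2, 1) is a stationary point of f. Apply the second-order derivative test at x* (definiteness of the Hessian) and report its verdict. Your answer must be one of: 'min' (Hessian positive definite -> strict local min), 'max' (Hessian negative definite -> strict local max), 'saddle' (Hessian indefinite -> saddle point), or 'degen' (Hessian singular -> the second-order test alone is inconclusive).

Compute the Hessian H = grad^2 f:
  H = [[-4, -6], [-6, -9]]
Verify stationarity: grad f(x*) = H x* + g = (0, 0).
Eigenvalues of H: -13, 0.
H has a zero eigenvalue (singular; negative semidefinite but not definite), so H is neither positive definite, negative definite, nor indefinite. The second-order test alone is inconclusive -> degen.
(Indeed, f is constant along the null direction of H through x*, so x* is not a strict local extremum.)

degen


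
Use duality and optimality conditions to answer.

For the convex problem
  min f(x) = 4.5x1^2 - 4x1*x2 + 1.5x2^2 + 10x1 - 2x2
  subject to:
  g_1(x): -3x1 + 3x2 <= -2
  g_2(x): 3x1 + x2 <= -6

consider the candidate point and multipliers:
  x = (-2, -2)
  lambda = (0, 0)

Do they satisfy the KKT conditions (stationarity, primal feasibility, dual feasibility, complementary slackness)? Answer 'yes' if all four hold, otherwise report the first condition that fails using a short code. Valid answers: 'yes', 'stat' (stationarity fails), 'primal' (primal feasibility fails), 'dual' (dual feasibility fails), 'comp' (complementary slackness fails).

Gradient of f: grad f(x) = Q x + c = (0, 0)
Constraint values g_i(x) = a_i^T x - b_i:
  g_1((-2, -2)) = 2
  g_2((-2, -2)) = -2
Stationarity residual: grad f(x) + sum_i lambda_i a_i = (0, 0)
  -> stationarity OK
Primal feasibility (all g_i <= 0): FAILS
Dual feasibility (all lambda_i >= 0): OK
Complementary slackness (lambda_i * g_i(x) = 0 for all i): OK

Verdict: the first failing condition is primal_feasibility -> primal.

primal


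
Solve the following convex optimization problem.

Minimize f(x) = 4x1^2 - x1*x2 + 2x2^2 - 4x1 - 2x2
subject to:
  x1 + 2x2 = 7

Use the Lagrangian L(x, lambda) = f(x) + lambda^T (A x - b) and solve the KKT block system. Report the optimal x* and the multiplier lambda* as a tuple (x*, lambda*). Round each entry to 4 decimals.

Form the Lagrangian:
  L(x, lambda) = (1/2) x^T Q x + c^T x + lambda^T (A x - b)
Stationarity (grad_x L = 0): Q x + c + A^T lambda = 0.
Primal feasibility: A x = b.

This gives the KKT block system:
  [ Q   A^T ] [ x     ]   [-c ]
  [ A    0  ] [ lambda ] = [ b ]

Solving the linear system:
  x*      = (1.35, 2.825)
  lambda* = (-3.975)
  f(x*)   = 8.3875

x* = (1.35, 2.825), lambda* = (-3.975)


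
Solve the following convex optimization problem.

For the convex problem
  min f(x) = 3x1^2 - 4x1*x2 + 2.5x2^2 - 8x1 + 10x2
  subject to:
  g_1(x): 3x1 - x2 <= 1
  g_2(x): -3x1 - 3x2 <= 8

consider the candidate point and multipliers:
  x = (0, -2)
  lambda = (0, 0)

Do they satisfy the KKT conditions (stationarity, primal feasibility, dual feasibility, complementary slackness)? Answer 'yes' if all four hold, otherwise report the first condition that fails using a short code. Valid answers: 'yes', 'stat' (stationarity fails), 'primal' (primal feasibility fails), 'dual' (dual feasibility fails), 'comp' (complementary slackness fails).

Gradient of f: grad f(x) = Q x + c = (0, 0)
Constraint values g_i(x) = a_i^T x - b_i:
  g_1((0, -2)) = 1
  g_2((0, -2)) = -2
Stationarity residual: grad f(x) + sum_i lambda_i a_i = (0, 0)
  -> stationarity OK
Primal feasibility (all g_i <= 0): FAILS
Dual feasibility (all lambda_i >= 0): OK
Complementary slackness (lambda_i * g_i(x) = 0 for all i): OK

Verdict: the first failing condition is primal_feasibility -> primal.

primal


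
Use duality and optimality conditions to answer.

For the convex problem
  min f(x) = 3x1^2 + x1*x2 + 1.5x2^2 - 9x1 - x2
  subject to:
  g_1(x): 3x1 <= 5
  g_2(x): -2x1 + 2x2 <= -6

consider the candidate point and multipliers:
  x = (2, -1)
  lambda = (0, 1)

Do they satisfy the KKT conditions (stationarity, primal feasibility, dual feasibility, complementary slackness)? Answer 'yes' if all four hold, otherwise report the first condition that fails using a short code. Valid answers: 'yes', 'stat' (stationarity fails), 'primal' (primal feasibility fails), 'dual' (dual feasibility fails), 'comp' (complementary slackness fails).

Gradient of f: grad f(x) = Q x + c = (2, -2)
Constraint values g_i(x) = a_i^T x - b_i:
  g_1((2, -1)) = 1
  g_2((2, -1)) = 0
Stationarity residual: grad f(x) + sum_i lambda_i a_i = (0, 0)
  -> stationarity OK
Primal feasibility (all g_i <= 0): FAILS
Dual feasibility (all lambda_i >= 0): OK
Complementary slackness (lambda_i * g_i(x) = 0 for all i): OK

Verdict: the first failing condition is primal_feasibility -> primal.

primal


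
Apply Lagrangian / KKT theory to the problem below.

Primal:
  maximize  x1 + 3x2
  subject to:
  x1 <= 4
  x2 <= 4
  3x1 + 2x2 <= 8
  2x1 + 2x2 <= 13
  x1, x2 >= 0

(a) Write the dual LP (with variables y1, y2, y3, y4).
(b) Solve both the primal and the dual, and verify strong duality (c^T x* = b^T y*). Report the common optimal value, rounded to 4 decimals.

The standard primal-dual pair for 'max c^T x s.t. A x <= b, x >= 0' is:
  Dual:  min b^T y  s.t.  A^T y >= c,  y >= 0.

So the dual LP is:
  minimize  4y1 + 4y2 + 8y3 + 13y4
  subject to:
    y1 + 3y3 + 2y4 >= 1
    y2 + 2y3 + 2y4 >= 3
    y1, y2, y3, y4 >= 0

Solving the primal: x* = (0, 4).
  primal value c^T x* = 12.
Solving the dual: y* = (0, 2.3333, 0.3333, 0).
  dual value b^T y* = 12.
Strong duality: c^T x* = b^T y*. Confirmed.

12


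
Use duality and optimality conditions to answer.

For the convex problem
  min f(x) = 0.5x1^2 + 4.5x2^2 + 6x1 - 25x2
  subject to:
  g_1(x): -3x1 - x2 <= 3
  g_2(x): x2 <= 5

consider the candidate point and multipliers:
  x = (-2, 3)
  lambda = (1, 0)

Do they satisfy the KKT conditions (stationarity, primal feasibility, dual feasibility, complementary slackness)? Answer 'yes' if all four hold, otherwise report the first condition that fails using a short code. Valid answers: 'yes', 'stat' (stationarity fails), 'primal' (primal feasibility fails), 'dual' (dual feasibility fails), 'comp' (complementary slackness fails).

Gradient of f: grad f(x) = Q x + c = (4, 2)
Constraint values g_i(x) = a_i^T x - b_i:
  g_1((-2, 3)) = 0
  g_2((-2, 3)) = -2
Stationarity residual: grad f(x) + sum_i lambda_i a_i = (1, 1)
  -> stationarity FAILS
Primal feasibility (all g_i <= 0): OK
Dual feasibility (all lambda_i >= 0): OK
Complementary slackness (lambda_i * g_i(x) = 0 for all i): OK

Verdict: the first failing condition is stationarity -> stat.

stat


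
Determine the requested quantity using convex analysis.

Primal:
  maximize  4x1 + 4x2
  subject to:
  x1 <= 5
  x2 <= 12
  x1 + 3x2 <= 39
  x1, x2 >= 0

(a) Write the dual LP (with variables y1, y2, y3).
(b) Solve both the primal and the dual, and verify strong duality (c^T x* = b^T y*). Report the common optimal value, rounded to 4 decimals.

The standard primal-dual pair for 'max c^T x s.t. A x <= b, x >= 0' is:
  Dual:  min b^T y  s.t.  A^T y >= c,  y >= 0.

So the dual LP is:
  minimize  5y1 + 12y2 + 39y3
  subject to:
    y1 + y3 >= 4
    y2 + 3y3 >= 4
    y1, y2, y3 >= 0

Solving the primal: x* = (5, 11.3333).
  primal value c^T x* = 65.3333.
Solving the dual: y* = (2.6667, 0, 1.3333).
  dual value b^T y* = 65.3333.
Strong duality: c^T x* = b^T y*. Confirmed.

65.3333


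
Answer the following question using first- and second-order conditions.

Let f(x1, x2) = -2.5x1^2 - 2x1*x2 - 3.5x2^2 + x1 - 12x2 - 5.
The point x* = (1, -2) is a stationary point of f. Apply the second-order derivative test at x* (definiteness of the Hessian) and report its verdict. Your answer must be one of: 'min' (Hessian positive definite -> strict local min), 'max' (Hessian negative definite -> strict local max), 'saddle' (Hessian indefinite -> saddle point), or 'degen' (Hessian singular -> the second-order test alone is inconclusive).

Compute the Hessian H = grad^2 f:
  H = [[-5, -2], [-2, -7]]
Verify stationarity: grad f(x*) = H x* + g = (0, 0).
Eigenvalues of H: -8.2361, -3.7639.
Both eigenvalues < 0, so H is negative definite -> x* is a strict local max.

max


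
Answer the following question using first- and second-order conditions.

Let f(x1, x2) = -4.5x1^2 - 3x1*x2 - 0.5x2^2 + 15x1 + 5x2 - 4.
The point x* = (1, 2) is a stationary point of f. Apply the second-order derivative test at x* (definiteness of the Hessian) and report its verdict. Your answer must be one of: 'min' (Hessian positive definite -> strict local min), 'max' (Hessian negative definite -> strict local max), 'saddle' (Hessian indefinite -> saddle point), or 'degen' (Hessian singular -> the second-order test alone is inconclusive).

Compute the Hessian H = grad^2 f:
  H = [[-9, -3], [-3, -1]]
Verify stationarity: grad f(x*) = H x* + g = (0, 0).
Eigenvalues of H: -10, 0.
H has a zero eigenvalue (singular; negative semidefinite but not definite), so H is neither positive definite, negative definite, nor indefinite. The second-order test alone is inconclusive -> degen.
(Indeed, f is constant along the null direction of H through x*, so x* is not a strict local extremum.)

degen


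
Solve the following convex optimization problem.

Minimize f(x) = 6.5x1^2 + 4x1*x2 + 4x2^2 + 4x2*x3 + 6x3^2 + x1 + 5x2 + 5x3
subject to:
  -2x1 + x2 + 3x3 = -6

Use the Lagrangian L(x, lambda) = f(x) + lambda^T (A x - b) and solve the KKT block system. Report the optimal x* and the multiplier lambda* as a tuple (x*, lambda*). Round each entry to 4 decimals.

Form the Lagrangian:
  L(x, lambda) = (1/2) x^T Q x + c^T x + lambda^T (A x - b)
Stationarity (grad_x L = 0): Q x + c + A^T lambda = 0.
Primal feasibility: A x = b.

This gives the KKT block system:
  [ Q   A^T ] [ x     ]   [-c ]
  [ A    0  ] [ lambda ] = [ b ]

Solving the linear system:
  x*      = (0.8577, -1.0146, -1.09)
  lambda* = (4.046)
  f(x*)   = 7.3054

x* = (0.8577, -1.0146, -1.09), lambda* = (4.046)


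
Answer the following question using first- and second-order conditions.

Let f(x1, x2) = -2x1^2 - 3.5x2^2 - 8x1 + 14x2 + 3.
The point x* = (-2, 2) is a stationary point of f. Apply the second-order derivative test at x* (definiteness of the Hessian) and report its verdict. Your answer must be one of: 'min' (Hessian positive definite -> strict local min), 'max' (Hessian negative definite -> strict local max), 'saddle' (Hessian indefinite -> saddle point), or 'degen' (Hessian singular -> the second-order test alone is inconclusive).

Compute the Hessian H = grad^2 f:
  H = [[-4, 0], [0, -7]]
Verify stationarity: grad f(x*) = H x* + g = (0, 0).
Eigenvalues of H: -7, -4.
Both eigenvalues < 0, so H is negative definite -> x* is a strict local max.

max


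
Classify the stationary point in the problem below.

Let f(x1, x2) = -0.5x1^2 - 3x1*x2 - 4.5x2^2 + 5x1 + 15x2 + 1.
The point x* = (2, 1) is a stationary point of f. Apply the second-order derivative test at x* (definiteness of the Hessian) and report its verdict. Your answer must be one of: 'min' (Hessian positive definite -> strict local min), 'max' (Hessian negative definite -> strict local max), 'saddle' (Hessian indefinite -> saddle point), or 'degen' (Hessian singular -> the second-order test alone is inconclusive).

Compute the Hessian H = grad^2 f:
  H = [[-1, -3], [-3, -9]]
Verify stationarity: grad f(x*) = H x* + g = (0, 0).
Eigenvalues of H: -10, 0.
H has a zero eigenvalue (singular; negative semidefinite but not definite), so H is neither positive definite, negative definite, nor indefinite. The second-order test alone is inconclusive -> degen.
(Indeed, f is constant along the null direction of H through x*, so x* is not a strict local extremum.)

degen


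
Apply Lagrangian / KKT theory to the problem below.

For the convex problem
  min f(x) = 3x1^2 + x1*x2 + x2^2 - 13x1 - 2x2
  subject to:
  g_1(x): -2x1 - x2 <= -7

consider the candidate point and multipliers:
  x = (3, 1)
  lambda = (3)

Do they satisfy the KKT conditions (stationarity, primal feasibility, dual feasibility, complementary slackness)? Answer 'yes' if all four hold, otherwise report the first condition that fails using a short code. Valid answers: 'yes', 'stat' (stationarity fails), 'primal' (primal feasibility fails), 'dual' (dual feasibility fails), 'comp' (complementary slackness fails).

Gradient of f: grad f(x) = Q x + c = (6, 3)
Constraint values g_i(x) = a_i^T x - b_i:
  g_1((3, 1)) = 0
Stationarity residual: grad f(x) + sum_i lambda_i a_i = (0, 0)
  -> stationarity OK
Primal feasibility (all g_i <= 0): OK
Dual feasibility (all lambda_i >= 0): OK
Complementary slackness (lambda_i * g_i(x) = 0 for all i): OK

Verdict: yes, KKT holds.

yes


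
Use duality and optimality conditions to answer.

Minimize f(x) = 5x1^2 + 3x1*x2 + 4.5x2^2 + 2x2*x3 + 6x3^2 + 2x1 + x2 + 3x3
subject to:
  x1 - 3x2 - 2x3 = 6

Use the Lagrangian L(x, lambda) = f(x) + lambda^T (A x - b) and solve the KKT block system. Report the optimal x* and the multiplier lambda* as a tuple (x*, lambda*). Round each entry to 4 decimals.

Form the Lagrangian:
  L(x, lambda) = (1/2) x^T Q x + c^T x + lambda^T (A x - b)
Stationarity (grad_x L = 0): Q x + c + A^T lambda = 0.
Primal feasibility: A x = b.

This gives the KKT block system:
  [ Q   A^T ] [ x     ]   [-c ]
  [ A    0  ] [ lambda ] = [ b ]

Solving the linear system:
  x*      = (0.5822, -1.3863, -0.6295)
  lambda* = (-3.663)
  f(x*)   = 9.9339

x* = (0.5822, -1.3863, -0.6295), lambda* = (-3.663)


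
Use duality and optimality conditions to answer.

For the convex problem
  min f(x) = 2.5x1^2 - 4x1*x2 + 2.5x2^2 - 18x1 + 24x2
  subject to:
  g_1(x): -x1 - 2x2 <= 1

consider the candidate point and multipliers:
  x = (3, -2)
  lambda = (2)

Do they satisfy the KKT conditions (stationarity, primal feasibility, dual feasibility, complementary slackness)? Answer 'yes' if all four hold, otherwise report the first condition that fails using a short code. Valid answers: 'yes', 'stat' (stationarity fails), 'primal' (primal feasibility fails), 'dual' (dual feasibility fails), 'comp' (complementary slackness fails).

Gradient of f: grad f(x) = Q x + c = (5, 2)
Constraint values g_i(x) = a_i^T x - b_i:
  g_1((3, -2)) = 0
Stationarity residual: grad f(x) + sum_i lambda_i a_i = (3, -2)
  -> stationarity FAILS
Primal feasibility (all g_i <= 0): OK
Dual feasibility (all lambda_i >= 0): OK
Complementary slackness (lambda_i * g_i(x) = 0 for all i): OK

Verdict: the first failing condition is stationarity -> stat.

stat


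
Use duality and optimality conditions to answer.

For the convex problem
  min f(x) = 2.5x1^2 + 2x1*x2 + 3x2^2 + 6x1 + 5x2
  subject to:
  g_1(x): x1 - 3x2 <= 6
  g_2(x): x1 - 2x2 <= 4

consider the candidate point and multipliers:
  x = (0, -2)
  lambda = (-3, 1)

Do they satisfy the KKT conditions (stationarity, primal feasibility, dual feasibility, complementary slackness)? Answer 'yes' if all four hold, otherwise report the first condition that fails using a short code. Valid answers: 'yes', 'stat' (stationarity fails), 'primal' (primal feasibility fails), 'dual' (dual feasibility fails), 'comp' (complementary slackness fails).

Gradient of f: grad f(x) = Q x + c = (2, -7)
Constraint values g_i(x) = a_i^T x - b_i:
  g_1((0, -2)) = 0
  g_2((0, -2)) = 0
Stationarity residual: grad f(x) + sum_i lambda_i a_i = (0, 0)
  -> stationarity OK
Primal feasibility (all g_i <= 0): OK
Dual feasibility (all lambda_i >= 0): FAILS
Complementary slackness (lambda_i * g_i(x) = 0 for all i): OK

Verdict: the first failing condition is dual_feasibility -> dual.

dual


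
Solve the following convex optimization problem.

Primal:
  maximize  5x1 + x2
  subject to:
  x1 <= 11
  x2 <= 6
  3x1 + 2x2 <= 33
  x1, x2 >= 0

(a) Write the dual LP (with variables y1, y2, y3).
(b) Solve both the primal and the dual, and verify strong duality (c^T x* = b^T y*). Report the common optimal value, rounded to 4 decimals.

The standard primal-dual pair for 'max c^T x s.t. A x <= b, x >= 0' is:
  Dual:  min b^T y  s.t.  A^T y >= c,  y >= 0.

So the dual LP is:
  minimize  11y1 + 6y2 + 33y3
  subject to:
    y1 + 3y3 >= 5
    y2 + 2y3 >= 1
    y1, y2, y3 >= 0

Solving the primal: x* = (11, 0).
  primal value c^T x* = 55.
Solving the dual: y* = (3.5, 0, 0.5).
  dual value b^T y* = 55.
Strong duality: c^T x* = b^T y*. Confirmed.

55


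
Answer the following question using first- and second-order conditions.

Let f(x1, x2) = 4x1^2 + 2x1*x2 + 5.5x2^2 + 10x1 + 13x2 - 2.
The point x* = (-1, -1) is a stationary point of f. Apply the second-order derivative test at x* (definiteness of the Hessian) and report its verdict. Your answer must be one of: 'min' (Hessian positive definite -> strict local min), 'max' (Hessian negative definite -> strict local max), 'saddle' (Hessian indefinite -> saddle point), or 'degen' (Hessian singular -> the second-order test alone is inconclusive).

Compute the Hessian H = grad^2 f:
  H = [[8, 2], [2, 11]]
Verify stationarity: grad f(x*) = H x* + g = (0, 0).
Eigenvalues of H: 7, 12.
Both eigenvalues > 0, so H is positive definite -> x* is a strict local min.

min


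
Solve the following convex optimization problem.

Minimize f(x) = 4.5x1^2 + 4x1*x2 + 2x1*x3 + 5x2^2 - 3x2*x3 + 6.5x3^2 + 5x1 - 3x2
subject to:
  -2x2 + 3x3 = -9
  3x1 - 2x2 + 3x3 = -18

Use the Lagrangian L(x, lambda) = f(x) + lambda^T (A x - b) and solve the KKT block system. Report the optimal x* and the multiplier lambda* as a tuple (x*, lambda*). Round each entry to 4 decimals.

Form the Lagrangian:
  L(x, lambda) = (1/2) x^T Q x + c^T x + lambda^T (A x - b)
Stationarity (grad_x L = 0): Q x + c + A^T lambda = 0.
Primal feasibility: A x = b.

This gives the KKT block system:
  [ Q   A^T ] [ x     ]   [-c ]
  [ A    0  ] [ lambda ] = [ b ]

Solving the linear system:
  x*      = (-3, 3.0566, -0.9623)
  lambda* = (5.327, 3.8994)
  f(x*)   = 46.9811

x* = (-3, 3.0566, -0.9623), lambda* = (5.327, 3.8994)


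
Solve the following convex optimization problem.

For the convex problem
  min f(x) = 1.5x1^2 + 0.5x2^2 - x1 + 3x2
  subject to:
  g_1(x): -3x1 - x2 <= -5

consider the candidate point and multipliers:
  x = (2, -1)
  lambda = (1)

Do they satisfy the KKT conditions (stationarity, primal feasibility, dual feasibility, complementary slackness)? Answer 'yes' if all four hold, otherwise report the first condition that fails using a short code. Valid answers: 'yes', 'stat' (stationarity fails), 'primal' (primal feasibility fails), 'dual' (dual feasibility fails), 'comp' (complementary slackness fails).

Gradient of f: grad f(x) = Q x + c = (5, 2)
Constraint values g_i(x) = a_i^T x - b_i:
  g_1((2, -1)) = 0
Stationarity residual: grad f(x) + sum_i lambda_i a_i = (2, 1)
  -> stationarity FAILS
Primal feasibility (all g_i <= 0): OK
Dual feasibility (all lambda_i >= 0): OK
Complementary slackness (lambda_i * g_i(x) = 0 for all i): OK

Verdict: the first failing condition is stationarity -> stat.

stat


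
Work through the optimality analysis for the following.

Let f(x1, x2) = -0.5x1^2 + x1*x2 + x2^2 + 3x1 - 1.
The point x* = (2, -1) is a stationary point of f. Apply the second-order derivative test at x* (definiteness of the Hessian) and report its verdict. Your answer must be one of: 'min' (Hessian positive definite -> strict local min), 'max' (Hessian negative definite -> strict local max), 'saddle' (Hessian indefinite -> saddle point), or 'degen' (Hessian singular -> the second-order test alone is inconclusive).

Compute the Hessian H = grad^2 f:
  H = [[-1, 1], [1, 2]]
Verify stationarity: grad f(x*) = H x* + g = (0, 0).
Eigenvalues of H: -1.3028, 2.3028.
Eigenvalues have mixed signs, so H is indefinite -> x* is a saddle point.

saddle


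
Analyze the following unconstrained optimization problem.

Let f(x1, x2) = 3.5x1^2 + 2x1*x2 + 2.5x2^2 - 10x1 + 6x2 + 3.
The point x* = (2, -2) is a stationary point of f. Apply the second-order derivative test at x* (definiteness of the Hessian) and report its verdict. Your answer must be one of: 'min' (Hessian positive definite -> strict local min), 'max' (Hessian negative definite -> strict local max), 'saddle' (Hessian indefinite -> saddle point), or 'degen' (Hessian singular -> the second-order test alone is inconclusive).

Compute the Hessian H = grad^2 f:
  H = [[7, 2], [2, 5]]
Verify stationarity: grad f(x*) = H x* + g = (0, 0).
Eigenvalues of H: 3.7639, 8.2361.
Both eigenvalues > 0, so H is positive definite -> x* is a strict local min.

min


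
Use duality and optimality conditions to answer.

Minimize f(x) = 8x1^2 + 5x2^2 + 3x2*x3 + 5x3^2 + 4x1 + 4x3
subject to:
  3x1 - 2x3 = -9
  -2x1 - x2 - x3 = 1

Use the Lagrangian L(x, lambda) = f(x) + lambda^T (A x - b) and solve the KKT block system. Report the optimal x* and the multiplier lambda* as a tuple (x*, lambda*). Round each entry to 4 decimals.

Form the Lagrangian:
  L(x, lambda) = (1/2) x^T Q x + c^T x + lambda^T (A x - b)
Stationarity (grad_x L = 0): Q x + c + A^T lambda = 0.
Primal feasibility: A x = b.

This gives the KKT block system:
  [ Q   A^T ] [ x     ]   [-c ]
  [ A    0  ] [ lambda ] = [ b ]

Solving the linear system:
  x*      = (-1.529, -0.1486, 2.2066)
  lambda* = (10.2432, 5.1332)
  f(x*)   = 44.8832

x* = (-1.529, -0.1486, 2.2066), lambda* = (10.2432, 5.1332)


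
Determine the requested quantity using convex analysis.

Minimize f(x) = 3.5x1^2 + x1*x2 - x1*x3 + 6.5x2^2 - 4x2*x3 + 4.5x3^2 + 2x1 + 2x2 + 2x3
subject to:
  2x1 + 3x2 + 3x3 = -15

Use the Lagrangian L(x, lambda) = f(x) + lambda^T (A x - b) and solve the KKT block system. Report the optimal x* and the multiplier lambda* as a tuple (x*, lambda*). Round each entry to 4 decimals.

Form the Lagrangian:
  L(x, lambda) = (1/2) x^T Q x + c^T x + lambda^T (A x - b)
Stationarity (grad_x L = 0): Q x + c + A^T lambda = 0.
Primal feasibility: A x = b.

This gives the KKT block system:
  [ Q   A^T ] [ x     ]   [-c ]
  [ A    0  ] [ lambda ] = [ b ]

Solving the linear system:
  x*      = (-1.4701, -1.644, -2.376)
  lambda* = (3.7793)
  f(x*)   = 22.8545

x* = (-1.4701, -1.644, -2.376), lambda* = (3.7793)
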